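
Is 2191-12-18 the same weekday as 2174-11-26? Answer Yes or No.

No

From Nov 26, 2174 to Dec 18, 2191 is 6231 days.
6231 mod 7 = 1, so they are different weekdays.
(Nov 26, 2174 is a Saturday; Dec 18, 2191 is a Sunday.)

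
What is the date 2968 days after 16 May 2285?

+365 (one year) → May 16, 2286 (2603 left).
+365 (one year) → May 16, 2287 (2238 left).
+366 (one year; includes Feb 29, 2288) → May 16, 2288 (1872 left).
+365 (one year) → May 16, 2289 (1507 left).
+365 (one year) → May 16, 2290 (1142 left).
+365 (one year) → May 16, 2291 (777 left).
+366 (one year; includes Feb 29, 2292) → May 16, 2292 (411 left).
+365 (one year) → May 16, 2293 (46 left).
May has 31 days: +16 → Jun 1, 2293 (30 left).
Jun has 30 days: +30 → Jul 1, 2293 (0 left).

July 1, 2293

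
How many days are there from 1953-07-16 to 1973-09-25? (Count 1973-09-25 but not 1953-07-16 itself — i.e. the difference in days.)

Jul 16, 1953 → Jul 16, 1954: 365 days.
Jul 16, 1954 → Jul 16, 1955: 365 days.
Jul 16, 1955 → Jul 16, 1956: 366 days (Feb 29, 1956 is in that span).
Jul 16, 1956 → Jul 16, 1957: 365 days.
Jul 16, 1957 → Jul 16, 1958: 365 days.
Jul 16, 1958 → Jul 16, 1959: 365 days.
Jul 16, 1959 → Jul 16, 1960: 366 days (Feb 29, 1960 is in that span).
Jul 16, 1960 → Jul 16, 1961: 365 days.
Jul 16, 1961 → Jul 16, 1962: 365 days.
Jul 16, 1962 → Jul 16, 1963: 365 days.
Jul 16, 1963 → Jul 16, 1964: 366 days (Feb 29, 1964 is in that span).
Jul 16, 1964 → Jul 16, 1965: 365 days.
Jul 16, 1965 → Jul 16, 1966: 365 days.
Jul 16, 1966 → Jul 16, 1967: 365 days.
Jul 16, 1967 → Jul 16, 1968: 366 days (Feb 29, 1968 is in that span).
Jul 16, 1968 → Jul 16, 1969: 365 days.
Jul 16, 1969 → Jul 16, 1970: 365 days.
Jul 16, 1970 → Jul 16, 1971: 365 days.
Jul 16, 1971 → Jul 16, 1972: 366 days (Feb 29, 1972 is in that span).
Jul 16, 1972 → Jul 16, 1973: 365 days.
Jul 16, 1973 → Aug 16, 1973: 31 days (July has 31).
Aug 16, 1973 → Sep 16, 1973: 31 days (August has 31).
Sep 16, 1973 → Sep 25, 1973: 9 days.
Total: 7376 days.

7376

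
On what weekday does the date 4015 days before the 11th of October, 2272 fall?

Monday

First find the weekday of Oct 11, 2272. Doomsday rule: the anchor day for the 2200s is Friday. For year 72: 72÷12 = 6 r 0, and 0÷4 = 0, so 6+0+0 = 6.
Friday + 6 ≡ Thursday — that's 2272's doomsday.
In October the doomsday date is Oct 10.
Oct 11 is 1 day after Oct 10; 1 mod 7 = 1, so Thursday + 1 = Friday.
4015 mod 7 = 4, so 4015 days before a Friday is Friday − 4 = Monday.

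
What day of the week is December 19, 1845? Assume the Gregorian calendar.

Friday

Doomsday rule: the anchor day for the 1800s is Friday. For year 45: 45÷12 = 3 r 9, and 9÷4 = 2, so 3+9+2 = 14.
Friday + 14 ≡ Friday — that's 1845's doomsday.
In December the doomsday date is Dec 12.
Dec 19 is 7 days after Dec 12; 7 mod 7 = 0, so Friday + 0 = Friday.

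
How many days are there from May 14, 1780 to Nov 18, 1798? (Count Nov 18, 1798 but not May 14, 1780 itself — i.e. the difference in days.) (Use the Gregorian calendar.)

May 14, 1780 → May 14, 1781: 365 days.
May 14, 1781 → May 14, 1782: 365 days.
May 14, 1782 → May 14, 1783: 365 days.
May 14, 1783 → May 14, 1784: 366 days (Feb 29, 1784 is in that span).
May 14, 1784 → May 14, 1785: 365 days.
May 14, 1785 → May 14, 1786: 365 days.
May 14, 1786 → May 14, 1787: 365 days.
May 14, 1787 → May 14, 1788: 366 days (Feb 29, 1788 is in that span).
May 14, 1788 → May 14, 1789: 365 days.
May 14, 1789 → May 14, 1790: 365 days.
May 14, 1790 → May 14, 1791: 365 days.
May 14, 1791 → May 14, 1792: 366 days (Feb 29, 1792 is in that span).
May 14, 1792 → May 14, 1793: 365 days.
May 14, 1793 → May 14, 1794: 365 days.
May 14, 1794 → May 14, 1795: 365 days.
May 14, 1795 → May 14, 1796: 366 days (Feb 29, 1796 is in that span).
May 14, 1796 → May 14, 1797: 365 days.
May 14, 1797 → May 14, 1798: 365 days.
May 14, 1798 → Jun 14, 1798: 31 days (May has 31).
Jun 14, 1798 → Jul 14, 1798: 30 days (June has 30).
Jul 14, 1798 → Aug 14, 1798: 31 days (July has 31).
Aug 14, 1798 → Sep 14, 1798: 31 days (August has 31).
Sep 14, 1798 → Oct 14, 1798: 30 days (September has 30).
Oct 14, 1798 → Nov 14, 1798: 31 days (October has 31).
Nov 14, 1798 → Nov 18, 1798: 4 days.
Total: 6762 days.

6762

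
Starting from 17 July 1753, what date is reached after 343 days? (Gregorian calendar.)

Jul has 31 days: +15 → Aug 1, 1753 (328 left).
Aug has 31 days: +31 → Sep 1, 1753 (297 left).
Sep has 30 days: +30 → Oct 1, 1753 (267 left).
Oct has 31 days: +31 → Nov 1, 1753 (236 left).
Nov has 30 days: +30 → Dec 1, 1753 (206 left).
Dec has 31 days: +31 → Jan 1, 1754 (175 left).
Jan has 31 days: +31 → Feb 1, 1754 (144 left).
Feb has 28 days: +28 → Mar 1, 1754 (116 left).
Mar has 31 days: +31 → Apr 1, 1754 (85 left).
Apr has 30 days: +30 → May 1, 1754 (55 left).
May has 31 days: +31 → Jun 1, 1754 (24 left).
+24 → Jun 25, 1754.

June 25, 1754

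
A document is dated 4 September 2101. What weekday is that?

Doomsday rule: the anchor day for the 2100s is Sunday. For year 01: 1÷12 = 0 r 1, and 1÷4 = 0, so 0+1+0 = 1.
Sunday + 1 ≡ Monday — that's 2101's doomsday.
In September the doomsday date is Sep 5.
Sep 4 is 1 day before Sep 5; 1 mod 7 = 1, so Monday − 1 = Sunday.

Sunday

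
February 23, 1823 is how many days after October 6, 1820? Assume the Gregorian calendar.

Oct 6, 1820 → Oct 6, 1821: 365 days.
Oct 6, 1821 → Oct 6, 1822: 365 days.
Oct 6, 1822 → Nov 6, 1822: 31 days (October has 31).
Nov 6, 1822 → Dec 6, 1822: 30 days (November has 30).
Dec 6, 1822 → Jan 6, 1823: 31 days (December has 31).
Jan 6, 1823 → Feb 6, 1823: 31 days (January has 31).
Feb 6, 1823 → Feb 23, 1823: 17 days.
Total: 870 days.

870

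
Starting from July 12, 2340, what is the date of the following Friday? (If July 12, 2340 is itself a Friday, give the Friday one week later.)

July 19, 2340

Jul 12, 2340 is a Friday.
From Friday to the next Friday is 7 days.
Jul 12, 2340 + 7 = Jul 19, 2340.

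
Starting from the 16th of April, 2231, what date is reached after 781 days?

+366 (one year; includes Feb 29, 2232) → Apr 16, 2232 (415 left).
+365 (one year) → Apr 16, 2233 (50 left).
Apr has 30 days: +15 → May 1, 2233 (35 left).
May has 31 days: +31 → Jun 1, 2233 (4 left).
+4 → Jun 5, 2233.

June 5, 2233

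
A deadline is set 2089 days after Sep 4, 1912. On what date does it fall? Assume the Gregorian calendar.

+365 (one year) → Sep 4, 1913 (1724 left).
+365 (one year) → Sep 4, 1914 (1359 left).
+365 (one year) → Sep 4, 1915 (994 left).
+366 (one year; includes Feb 29, 1916) → Sep 4, 1916 (628 left).
+365 (one year) → Sep 4, 1917 (263 left).
Sep has 30 days: +27 → Oct 1, 1917 (236 left).
Oct has 31 days: +31 → Nov 1, 1917 (205 left).
Nov has 30 days: +30 → Dec 1, 1917 (175 left).
Dec has 31 days: +31 → Jan 1, 1918 (144 left).
Jan has 31 days: +31 → Feb 1, 1918 (113 left).
Feb has 28 days: +28 → Mar 1, 1918 (85 left).
Mar has 31 days: +31 → Apr 1, 1918 (54 left).
Apr has 30 days: +30 → May 1, 1918 (24 left).
+24 → May 25, 1918.

May 25, 1918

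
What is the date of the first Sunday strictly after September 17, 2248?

Sep 17, 2248 is a Sunday.
From Sunday to the next Sunday is 7 days.
Sep 17, 2248 + 7 = Sep 24, 2248.

September 24, 2248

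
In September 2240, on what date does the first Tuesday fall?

September 1, 2240 is a Tuesday.
The first Tuesday is therefore September 1 (same day).

September 1, 2240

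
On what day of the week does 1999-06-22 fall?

Tuesday

Doomsday rule: the anchor day for the 1900s is Wednesday. For year 99: 99÷12 = 8 r 3, and 3÷4 = 0, so 8+3+0 = 11.
Wednesday + 11 ≡ Sunday — that's 1999's doomsday.
In June the doomsday date is Jun 6.
Jun 22 is 16 days after Jun 6; 16 mod 7 = 2, so Sunday + 2 = Tuesday.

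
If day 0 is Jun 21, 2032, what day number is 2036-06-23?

1463

Jun 21, 2032 → Jun 21, 2033: 365 days.
Jun 21, 2033 → Jun 21, 2034: 365 days.
Jun 21, 2034 → Jun 21, 2035: 365 days.
Jun 21, 2035 → Jul 21, 2035: 30 days (June has 30).
Jul 21, 2035 → Aug 21, 2035: 31 days (July has 31).
Aug 21, 2035 → Sep 21, 2035: 31 days (August has 31).
Sep 21, 2035 → Oct 21, 2035: 30 days (September has 30).
Oct 21, 2035 → Nov 21, 2035: 31 days (October has 31).
Nov 21, 2035 → Dec 21, 2035: 30 days (November has 30).
Dec 21, 2035 → Jan 21, 2036: 31 days (December has 31).
Jan 21, 2036 → Feb 21, 2036: 31 days (January has 31).
Feb 21, 2036 → Mar 21, 2036: 29 days (February has 29).
Mar 21, 2036 → Apr 21, 2036: 31 days (March has 31).
Apr 21, 2036 → May 21, 2036: 30 days (April has 30).
May 21, 2036 → Jun 21, 2036: 31 days (May has 31).
Jun 21, 2036 → Jun 23, 2036: 2 days.
Total: 1463 days.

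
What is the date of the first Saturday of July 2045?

July 1, 2045

July 1, 2045 is a Saturday.
The first Saturday is therefore July 1 (same day).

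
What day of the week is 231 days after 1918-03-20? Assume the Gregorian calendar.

First find the weekday of Mar 20, 1918. Doomsday rule: the anchor day for the 1900s is Wednesday. For year 18: 18÷12 = 1 r 6, and 6÷4 = 1, so 1+6+1 = 8.
Wednesday + 8 ≡ Thursday — that's 1918's doomsday.
In March the doomsday date is Mar 14.
Mar 20 is 6 days after Mar 14; 6 mod 7 = 6, so Thursday + 6 = Wednesday.
231 mod 7 = 0, so 231 days after a Wednesday is Wednesday + 0 = Wednesday.

Wednesday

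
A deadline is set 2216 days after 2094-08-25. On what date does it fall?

September 19, 2100

+365 (one year) → Aug 25, 2095 (1851 left).
+366 (one year; includes Feb 29, 2096) → Aug 25, 2096 (1485 left).
+365 (one year) → Aug 25, 2097 (1120 left).
+365 (one year) → Aug 25, 2098 (755 left).
+365 (one year) → Aug 25, 2099 (390 left).
Aug has 31 days: +7 → Sep 1, 2099 (383 left).
Sep has 30 days: +30 → Oct 1, 2099 (353 left).
Oct has 31 days: +31 → Nov 1, 2099 (322 left).
Nov has 30 days: +30 → Dec 1, 2099 (292 left).
Dec has 31 days: +31 → Jan 1, 2100 (261 left).
Jan has 31 days: +31 → Feb 1, 2100 (230 left).
Feb has 28 days: +28 → Mar 1, 2100 (202 left).
Mar has 31 days: +31 → Apr 1, 2100 (171 left).
Apr has 30 days: +30 → May 1, 2100 (141 left).
May has 31 days: +31 → Jun 1, 2100 (110 left).
Jun has 30 days: +30 → Jul 1, 2100 (80 left).
Jul has 31 days: +31 → Aug 1, 2100 (49 left).
Aug has 31 days: +31 → Sep 1, 2100 (18 left).
+18 → Sep 19, 2100.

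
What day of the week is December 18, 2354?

Doomsday rule: the anchor day for the 2300s is Wednesday. For year 54: 54÷12 = 4 r 6, and 6÷4 = 1, so 4+6+1 = 11.
Wednesday + 11 ≡ Sunday — that's 2354's doomsday.
In December the doomsday date is Dec 12.
Dec 18 is 6 days after Dec 12; 6 mod 7 = 6, so Sunday + 6 = Saturday.

Saturday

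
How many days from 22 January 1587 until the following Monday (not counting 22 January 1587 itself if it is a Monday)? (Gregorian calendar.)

Jan 22, 1587 is a Thursday.
From Thursday to the next Monday is 4 days.

4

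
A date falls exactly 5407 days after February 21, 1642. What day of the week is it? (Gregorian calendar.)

Monday

First find the weekday of Feb 21, 1642. Doomsday rule: the anchor day for the 1600s is Tuesday. For year 42: 42÷12 = 3 r 6, and 6÷4 = 1, so 3+6+1 = 10.
Tuesday + 10 ≡ Friday — that's 1642's doomsday.
In February the doomsday date is Feb 28 (1642 is not a leap year).
Feb 21 is 7 days before Feb 28; 7 mod 7 = 0, so Friday − 0 = Friday.
5407 mod 7 = 3, so 5407 days after a Friday is Friday + 3 = Monday.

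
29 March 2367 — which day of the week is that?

Doomsday rule: the anchor day for the 2300s is Wednesday. For year 67: 67÷12 = 5 r 7, and 7÷4 = 1, so 5+7+1 = 13.
Wednesday + 13 ≡ Tuesday — that's 2367's doomsday.
In March the doomsday date is Mar 14.
Mar 29 is 15 days after Mar 14; 15 mod 7 = 1, so Tuesday + 1 = Wednesday.

Wednesday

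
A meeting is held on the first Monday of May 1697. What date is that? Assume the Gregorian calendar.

May 1, 1697 is a Wednesday.
The first Monday is therefore May 6 (5 days later).

May 6, 1697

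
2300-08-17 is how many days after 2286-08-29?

Aug 29, 2286 → Aug 29, 2287: 365 days.
Aug 29, 2287 → Aug 29, 2288: 366 days (Feb 29, 2288 is in that span).
Aug 29, 2288 → Aug 29, 2289: 365 days.
Aug 29, 2289 → Aug 29, 2290: 365 days.
Aug 29, 2290 → Aug 29, 2291: 365 days.
Aug 29, 2291 → Aug 29, 2292: 366 days (Feb 29, 2292 is in that span).
Aug 29, 2292 → Aug 29, 2293: 365 days.
Aug 29, 2293 → Aug 29, 2294: 365 days.
Aug 29, 2294 → Aug 29, 2295: 365 days.
Aug 29, 2295 → Aug 29, 2296: 366 days (Feb 29, 2296 is in that span).
Aug 29, 2296 → Aug 29, 2297: 365 days.
Aug 29, 2297 → Aug 29, 2298: 365 days.
Aug 29, 2298 → Aug 29, 2299: 365 days.
Aug 29, 2299 → Sep 29, 2299: 31 days (August has 31).
Sep 29, 2299 → Oct 29, 2299: 30 days (September has 30).
Oct 29, 2299 → Nov 29, 2299: 31 days (October has 31).
Nov 29, 2299 → Dec 29, 2299: 30 days (November has 30).
Dec 29, 2299 → Jan 29, 2300: 31 days (December has 31).
Jan 29, 2300 → Feb 28, 2300: 30 days (January has 31).
Feb 28, 2300 → Mar 28, 2300: 28 days (February has 28).
Mar 28, 2300 → Apr 28, 2300: 31 days (March has 31).
Apr 28, 2300 → May 28, 2300: 30 days (April has 30).
May 28, 2300 → Jun 28, 2300: 31 days (May has 31).
Jun 28, 2300 → Jul 28, 2300: 30 days (June has 30).
Jul 28, 2300 → Aug 17, 2300: 20 days.
Total: 5101 days.

5101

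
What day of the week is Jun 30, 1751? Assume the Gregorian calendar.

Doomsday rule: the anchor day for the 1700s is Sunday. For year 51: 51÷12 = 4 r 3, and 3÷4 = 0, so 4+3+0 = 7.
Sunday + 7 ≡ Sunday — that's 1751's doomsday.
In June the doomsday date is Jun 6.
Jun 30 is 24 days after Jun 6; 24 mod 7 = 3, so Sunday + 3 = Wednesday.

Wednesday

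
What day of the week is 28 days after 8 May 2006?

First find the weekday of May 8, 2006. Doomsday rule: the anchor day for the 2000s is Tuesday. For year 06: 6÷12 = 0 r 6, and 6÷4 = 1, so 0+6+1 = 7.
Tuesday + 7 ≡ Tuesday — that's 2006's doomsday.
In May the doomsday date is May 9.
May 8 is 1 day before May 9; 1 mod 7 = 1, so Tuesday − 1 = Monday.
28 mod 7 = 0, so 28 days after a Monday is Monday + 0 = Monday.

Monday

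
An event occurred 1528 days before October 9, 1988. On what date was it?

−366 (one year; includes Feb 29, 1988) → Oct 9, 1987 (1162 left).
−365 (one year) → Oct 9, 1986 (797 left).
−365 (one year) → Oct 9, 1985 (432 left).
−365 (one year) → Oct 9, 1984 (67 left).
−9 → Sep 30, 1984 (end of Sep, 30 days; 58 left).
−30 → Aug 31, 1984 (end of Aug, 31 days; 28 left).
−28 → Aug 3, 1984.

August 3, 1984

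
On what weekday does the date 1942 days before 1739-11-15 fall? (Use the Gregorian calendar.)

Thursday

First find the weekday of Nov 15, 1739. Doomsday rule: the anchor day for the 1700s is Sunday. For year 39: 39÷12 = 3 r 3, and 3÷4 = 0, so 3+3+0 = 6.
Sunday + 6 ≡ Saturday — that's 1739's doomsday.
In November the doomsday date is Nov 7.
Nov 15 is 8 days after Nov 7; 8 mod 7 = 1, so Saturday + 1 = Sunday.
1942 mod 7 = 3, so 1942 days before a Sunday is Sunday − 3 = Thursday.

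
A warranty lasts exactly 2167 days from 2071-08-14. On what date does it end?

+366 (one year; includes Feb 29, 2072) → Aug 14, 2072 (1801 left).
+365 (one year) → Aug 14, 2073 (1436 left).
+365 (one year) → Aug 14, 2074 (1071 left).
+365 (one year) → Aug 14, 2075 (706 left).
+366 (one year; includes Feb 29, 2076) → Aug 14, 2076 (340 left).
Aug has 31 days: +18 → Sep 1, 2076 (322 left).
Sep has 30 days: +30 → Oct 1, 2076 (292 left).
Oct has 31 days: +31 → Nov 1, 2076 (261 left).
Nov has 30 days: +30 → Dec 1, 2076 (231 left).
Dec has 31 days: +31 → Jan 1, 2077 (200 left).
Jan has 31 days: +31 → Feb 1, 2077 (169 left).
Feb has 28 days: +28 → Mar 1, 2077 (141 left).
Mar has 31 days: +31 → Apr 1, 2077 (110 left).
Apr has 30 days: +30 → May 1, 2077 (80 left).
May has 31 days: +31 → Jun 1, 2077 (49 left).
Jun has 30 days: +30 → Jul 1, 2077 (19 left).
+19 → Jul 20, 2077.

July 20, 2077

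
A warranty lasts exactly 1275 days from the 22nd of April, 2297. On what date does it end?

October 19, 2300

+365 (one year) → Apr 22, 2298 (910 left).
+365 (one year) → Apr 22, 2299 (545 left).
+365 (one year) → Apr 22, 2300 (180 left).
Apr has 30 days: +9 → May 1, 2300 (171 left).
May has 31 days: +31 → Jun 1, 2300 (140 left).
Jun has 30 days: +30 → Jul 1, 2300 (110 left).
Jul has 31 days: +31 → Aug 1, 2300 (79 left).
Aug has 31 days: +31 → Sep 1, 2300 (48 left).
Sep has 30 days: +30 → Oct 1, 2300 (18 left).
+18 → Oct 19, 2300.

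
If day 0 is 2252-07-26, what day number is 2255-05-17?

1025

Jul 26, 2252 → Jul 26, 2253: 365 days.
Jul 26, 2253 → Jul 26, 2254: 365 days.
Jul 26, 2254 → Aug 26, 2254: 31 days (July has 31).
Aug 26, 2254 → Sep 26, 2254: 31 days (August has 31).
Sep 26, 2254 → Oct 26, 2254: 30 days (September has 30).
Oct 26, 2254 → Nov 26, 2254: 31 days (October has 31).
Nov 26, 2254 → Dec 26, 2254: 30 days (November has 30).
Dec 26, 2254 → Jan 26, 2255: 31 days (December has 31).
Jan 26, 2255 → Feb 26, 2255: 31 days (January has 31).
Feb 26, 2255 → Mar 26, 2255: 28 days (February has 28).
Mar 26, 2255 → Apr 26, 2255: 31 days (March has 31).
Apr 26, 2255 → May 17, 2255: 21 days.
Total: 1025 days.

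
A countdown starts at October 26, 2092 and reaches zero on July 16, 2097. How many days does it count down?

1724

Oct 26, 2092 → Oct 26, 2093: 365 days.
Oct 26, 2093 → Oct 26, 2094: 365 days.
Oct 26, 2094 → Oct 26, 2095: 365 days.
Oct 26, 2095 → Oct 26, 2096: 366 days (Feb 29, 2096 is in that span).
Oct 26, 2096 → Nov 26, 2096: 31 days (October has 31).
Nov 26, 2096 → Dec 26, 2096: 30 days (November has 30).
Dec 26, 2096 → Jan 26, 2097: 31 days (December has 31).
Jan 26, 2097 → Feb 26, 2097: 31 days (January has 31).
Feb 26, 2097 → Mar 26, 2097: 28 days (February has 28).
Mar 26, 2097 → Apr 26, 2097: 31 days (March has 31).
Apr 26, 2097 → May 26, 2097: 30 days (April has 30).
May 26, 2097 → Jun 26, 2097: 31 days (May has 31).
Jun 26, 2097 → Jul 16, 2097: 20 days.
Total: 1724 days.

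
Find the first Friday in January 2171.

January 1, 2171 is a Tuesday.
The first Friday is therefore January 4 (3 days later).

January 4, 2171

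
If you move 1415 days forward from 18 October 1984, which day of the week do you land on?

Friday

First find the weekday of Oct 18, 1984. Doomsday rule: the anchor day for the 1900s is Wednesday. For year 84: 84÷12 = 7 r 0, and 0÷4 = 0, so 7+0+0 = 7.
Wednesday + 7 ≡ Wednesday — that's 1984's doomsday.
In October the doomsday date is Oct 10.
Oct 18 is 8 days after Oct 10; 8 mod 7 = 1, so Wednesday + 1 = Thursday.
1415 mod 7 = 1, so 1415 days after a Thursday is Thursday + 1 = Friday.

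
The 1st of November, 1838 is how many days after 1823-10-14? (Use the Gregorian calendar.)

5497

Oct 14, 1823 → Oct 14, 1824: 366 days (Feb 29, 1824 is in that span).
Oct 14, 1824 → Oct 14, 1825: 365 days.
Oct 14, 1825 → Oct 14, 1826: 365 days.
Oct 14, 1826 → Oct 14, 1827: 365 days.
Oct 14, 1827 → Oct 14, 1828: 366 days (Feb 29, 1828 is in that span).
Oct 14, 1828 → Oct 14, 1829: 365 days.
Oct 14, 1829 → Oct 14, 1830: 365 days.
Oct 14, 1830 → Oct 14, 1831: 365 days.
Oct 14, 1831 → Oct 14, 1832: 366 days (Feb 29, 1832 is in that span).
Oct 14, 1832 → Oct 14, 1833: 365 days.
Oct 14, 1833 → Oct 14, 1834: 365 days.
Oct 14, 1834 → Oct 14, 1835: 365 days.
Oct 14, 1835 → Oct 14, 1836: 366 days (Feb 29, 1836 is in that span).
Oct 14, 1836 → Oct 14, 1837: 365 days.
Oct 14, 1837 → Nov 14, 1837: 31 days (October has 31).
Nov 14, 1837 → Dec 14, 1837: 30 days (November has 30).
Dec 14, 1837 → Jan 14, 1838: 31 days (December has 31).
Jan 14, 1838 → Feb 14, 1838: 31 days (January has 31).
Feb 14, 1838 → Mar 14, 1838: 28 days (February has 28).
Mar 14, 1838 → Apr 14, 1838: 31 days (March has 31).
Apr 14, 1838 → May 14, 1838: 30 days (April has 30).
May 14, 1838 → Jun 14, 1838: 31 days (May has 31).
Jun 14, 1838 → Jul 14, 1838: 30 days (June has 30).
Jul 14, 1838 → Aug 14, 1838: 31 days (July has 31).
Aug 14, 1838 → Sep 14, 1838: 31 days (August has 31).
Sep 14, 1838 → Oct 14, 1838: 30 days (September has 30).
Oct 14, 1838 → Nov 1, 1838: 18 days.
Total: 5497 days.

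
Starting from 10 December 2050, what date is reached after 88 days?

March 8, 2051

Dec has 31 days: +22 → Jan 1, 2051 (66 left).
Jan has 31 days: +31 → Feb 1, 2051 (35 left).
Feb has 28 days: +28 → Mar 1, 2051 (7 left).
+7 → Mar 8, 2051.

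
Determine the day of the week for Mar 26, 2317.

Doomsday rule: the anchor day for the 2300s is Wednesday. For year 17: 17÷12 = 1 r 5, and 5÷4 = 1, so 1+5+1 = 7.
Wednesday + 7 ≡ Wednesday — that's 2317's doomsday.
In March the doomsday date is Mar 14.
Mar 26 is 12 days after Mar 14; 12 mod 7 = 5, so Wednesday + 5 = Monday.

Monday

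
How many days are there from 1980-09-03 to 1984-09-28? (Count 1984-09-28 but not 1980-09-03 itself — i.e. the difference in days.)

1486

Sep 3, 1980 → Sep 3, 1981: 365 days.
Sep 3, 1981 → Sep 3, 1982: 365 days.
Sep 3, 1982 → Sep 3, 1983: 365 days.
Sep 3, 1983 → Oct 3, 1983: 30 days (September has 30).
Oct 3, 1983 → Nov 3, 1983: 31 days (October has 31).
Nov 3, 1983 → Dec 3, 1983: 30 days (November has 30).
Dec 3, 1983 → Jan 3, 1984: 31 days (December has 31).
Jan 3, 1984 → Feb 3, 1984: 31 days (January has 31).
Feb 3, 1984 → Mar 3, 1984: 29 days (February has 29).
Mar 3, 1984 → Apr 3, 1984: 31 days (March has 31).
Apr 3, 1984 → May 3, 1984: 30 days (April has 30).
May 3, 1984 → Jun 3, 1984: 31 days (May has 31).
Jun 3, 1984 → Jul 3, 1984: 30 days (June has 30).
Jul 3, 1984 → Aug 3, 1984: 31 days (July has 31).
Aug 3, 1984 → Sep 3, 1984: 31 days (August has 31).
Sep 3, 1984 → Sep 28, 1984: 25 days.
Total: 1486 days.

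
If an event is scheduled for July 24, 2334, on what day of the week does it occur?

Doomsday rule: the anchor day for the 2300s is Wednesday. For year 34: 34÷12 = 2 r 10, and 10÷4 = 2, so 2+10+2 = 14.
Wednesday + 14 ≡ Wednesday — that's 2334's doomsday.
In July the doomsday date is Jul 11.
Jul 24 is 13 days after Jul 11; 13 mod 7 = 6, so Wednesday + 6 = Tuesday.

Tuesday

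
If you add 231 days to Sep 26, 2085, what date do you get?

May 15, 2086

Sep has 30 days: +5 → Oct 1, 2085 (226 left).
Oct has 31 days: +31 → Nov 1, 2085 (195 left).
Nov has 30 days: +30 → Dec 1, 2085 (165 left).
Dec has 31 days: +31 → Jan 1, 2086 (134 left).
Jan has 31 days: +31 → Feb 1, 2086 (103 left).
Feb has 28 days: +28 → Mar 1, 2086 (75 left).
Mar has 31 days: +31 → Apr 1, 2086 (44 left).
Apr has 30 days: +30 → May 1, 2086 (14 left).
+14 → May 15, 2086.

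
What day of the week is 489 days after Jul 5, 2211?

Thursday

Jul 5, 2211 is a Friday.
489 mod 7 = 6, so 489 days after a Friday is Friday + 6 = Thursday.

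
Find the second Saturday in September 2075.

September 14, 2075

September 1, 2075 is a Sunday.
The first Saturday is therefore September 7 (6 days later).
The second Saturday is 7 + 1×7 = September 14.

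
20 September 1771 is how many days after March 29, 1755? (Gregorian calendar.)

6019

Mar 29, 1755 → Mar 29, 1756: 366 days (Feb 29, 1756 is in that span).
Mar 29, 1756 → Mar 29, 1757: 365 days.
Mar 29, 1757 → Mar 29, 1758: 365 days.
Mar 29, 1758 → Mar 29, 1759: 365 days.
Mar 29, 1759 → Mar 29, 1760: 366 days (Feb 29, 1760 is in that span).
Mar 29, 1760 → Mar 29, 1761: 365 days.
Mar 29, 1761 → Mar 29, 1762: 365 days.
Mar 29, 1762 → Mar 29, 1763: 365 days.
Mar 29, 1763 → Mar 29, 1764: 366 days (Feb 29, 1764 is in that span).
Mar 29, 1764 → Mar 29, 1765: 365 days.
Mar 29, 1765 → Mar 29, 1766: 365 days.
Mar 29, 1766 → Mar 29, 1767: 365 days.
Mar 29, 1767 → Mar 29, 1768: 366 days (Feb 29, 1768 is in that span).
Mar 29, 1768 → Mar 29, 1769: 365 days.
Mar 29, 1769 → Mar 29, 1770: 365 days.
Mar 29, 1770 → Mar 29, 1771: 365 days.
Mar 29, 1771 → Apr 29, 1771: 31 days (March has 31).
Apr 29, 1771 → May 29, 1771: 30 days (April has 30).
May 29, 1771 → Jun 29, 1771: 31 days (May has 31).
Jun 29, 1771 → Jul 29, 1771: 30 days (June has 30).
Jul 29, 1771 → Aug 29, 1771: 31 days (July has 31).
Aug 29, 1771 → Sep 20, 1771: 22 days.
Total: 6019 days.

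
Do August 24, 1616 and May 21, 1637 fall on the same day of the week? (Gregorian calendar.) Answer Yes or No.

No

From Aug 24, 1616 to May 21, 1637 is 7575 days.
7575 mod 7 = 1, so they are different weekdays.
(Aug 24, 1616 is a Wednesday; May 21, 1637 is a Thursday.)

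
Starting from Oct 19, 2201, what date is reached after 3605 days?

+365 (one year) → Oct 19, 2202 (3240 left).
+365 (one year) → Oct 19, 2203 (2875 left).
+366 (one year; includes Feb 29, 2204) → Oct 19, 2204 (2509 left).
+365 (one year) → Oct 19, 2205 (2144 left).
+365 (one year) → Oct 19, 2206 (1779 left).
+365 (one year) → Oct 19, 2207 (1414 left).
+366 (one year; includes Feb 29, 2208) → Oct 19, 2208 (1048 left).
+365 (one year) → Oct 19, 2209 (683 left).
+365 (one year) → Oct 19, 2210 (318 left).
Oct has 31 days: +13 → Nov 1, 2210 (305 left).
Nov has 30 days: +30 → Dec 1, 2210 (275 left).
Dec has 31 days: +31 → Jan 1, 2211 (244 left).
Jan has 31 days: +31 → Feb 1, 2211 (213 left).
Feb has 28 days: +28 → Mar 1, 2211 (185 left).
Mar has 31 days: +31 → Apr 1, 2211 (154 left).
Apr has 30 days: +30 → May 1, 2211 (124 left).
May has 31 days: +31 → Jun 1, 2211 (93 left).
Jun has 30 days: +30 → Jul 1, 2211 (63 left).
Jul has 31 days: +31 → Aug 1, 2211 (32 left).
Aug has 31 days: +31 → Sep 1, 2211 (1 left).
+1 → Sep 2, 2211.

September 2, 2211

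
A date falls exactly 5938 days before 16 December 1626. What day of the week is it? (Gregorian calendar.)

Monday

Dec 16, 1626 is a Wednesday.
5938 mod 7 = 2, so 5938 days before a Wednesday is Wednesday − 2 = Monday.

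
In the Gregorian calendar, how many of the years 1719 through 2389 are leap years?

163

Multiples of 4 in [1719,2389]: 168.
Of those, multiples of 100: 6 (not leap unless ÷400).
Multiples of 400: 1.
Leap years = 168 − 6 + 1 = 163.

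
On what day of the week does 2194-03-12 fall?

Wednesday

Doomsday rule: the anchor day for the 2100s is Sunday. For year 94: 94÷12 = 7 r 10, and 10÷4 = 2, so 7+10+2 = 19.
Sunday + 19 ≡ Friday — that's 2194's doomsday.
In March the doomsday date is Mar 14.
Mar 12 is 2 days before Mar 14; 2 mod 7 = 2, so Friday − 2 = Wednesday.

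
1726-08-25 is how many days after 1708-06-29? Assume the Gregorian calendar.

Jun 29, 1708 → Jun 29, 1709: 365 days.
Jun 29, 1709 → Jun 29, 1710: 365 days.
Jun 29, 1710 → Jun 29, 1711: 365 days.
Jun 29, 1711 → Jun 29, 1712: 366 days (Feb 29, 1712 is in that span).
Jun 29, 1712 → Jun 29, 1713: 365 days.
Jun 29, 1713 → Jun 29, 1714: 365 days.
Jun 29, 1714 → Jun 29, 1715: 365 days.
Jun 29, 1715 → Jun 29, 1716: 366 days (Feb 29, 1716 is in that span).
Jun 29, 1716 → Jun 29, 1717: 365 days.
Jun 29, 1717 → Jun 29, 1718: 365 days.
Jun 29, 1718 → Jun 29, 1719: 365 days.
Jun 29, 1719 → Jun 29, 1720: 366 days (Feb 29, 1720 is in that span).
Jun 29, 1720 → Jun 29, 1721: 365 days.
Jun 29, 1721 → Jun 29, 1722: 365 days.
Jun 29, 1722 → Jun 29, 1723: 365 days.
Jun 29, 1723 → Jun 29, 1724: 366 days (Feb 29, 1724 is in that span).
Jun 29, 1724 → Jun 29, 1725: 365 days.
Jun 29, 1725 → Jun 29, 1726: 365 days.
Jun 29, 1726 → Jul 29, 1726: 30 days (June has 30).
Jul 29, 1726 → Aug 25, 1726: 27 days.
Total: 6631 days.

6631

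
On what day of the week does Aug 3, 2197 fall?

Doomsday rule: the anchor day for the 2100s is Sunday. For year 97: 97÷12 = 8 r 1, and 1÷4 = 0, so 8+1+0 = 9.
Sunday + 9 ≡ Tuesday — that's 2197's doomsday.
In August the doomsday date is Aug 8.
Aug 3 is 5 days before Aug 8; 5 mod 7 = 5, so Tuesday − 5 = Thursday.

Thursday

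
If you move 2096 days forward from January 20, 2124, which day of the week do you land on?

Jan 20, 2124 is a Thursday.
2096 mod 7 = 3, so 2096 days after a Thursday is Thursday + 3 = Sunday.

Sunday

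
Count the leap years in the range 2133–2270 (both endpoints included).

Multiples of 4 in [2133,2270]: 34.
Of those, multiples of 100: 1 (not leap unless ÷400).
Multiples of 400: 0.
Leap years = 34 − 1 + 0 = 33.

33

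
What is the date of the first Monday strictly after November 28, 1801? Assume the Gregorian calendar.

Nov 28, 1801 is a Saturday.
From Saturday to the next Monday is 2 days.
Nov 28, 1801 + 2 = Nov 30, 1801.

November 30, 1801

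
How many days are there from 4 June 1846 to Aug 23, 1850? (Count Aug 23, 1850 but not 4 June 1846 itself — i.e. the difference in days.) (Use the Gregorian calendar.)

Jun 4, 1846 → Jun 4, 1847: 365 days.
Jun 4, 1847 → Jun 4, 1848: 366 days (Feb 29, 1848 is in that span).
Jun 4, 1848 → Jun 4, 1849: 365 days.
Jun 4, 1849 → Jun 4, 1850: 365 days.
Jun 4, 1850 → Jul 4, 1850: 30 days (June has 30).
Jul 4, 1850 → Aug 4, 1850: 31 days (July has 31).
Aug 4, 1850 → Aug 23, 1850: 19 days.
Total: 1541 days.

1541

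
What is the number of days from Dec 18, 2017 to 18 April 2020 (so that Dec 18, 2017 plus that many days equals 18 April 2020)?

852

Dec 18, 2017 → Dec 18, 2018: 365 days.
Dec 18, 2018 → Dec 18, 2019: 365 days.
Dec 18, 2019 → Jan 18, 2020: 31 days (December has 31).
Jan 18, 2020 → Feb 18, 2020: 31 days (January has 31).
Feb 18, 2020 → Mar 18, 2020: 29 days (February has 29).
Mar 18, 2020 → Apr 18, 2020: 31 days.
Total: 852 days.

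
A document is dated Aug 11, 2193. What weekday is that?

Doomsday rule: the anchor day for the 2100s is Sunday. For year 93: 93÷12 = 7 r 9, and 9÷4 = 2, so 7+9+2 = 18.
Sunday + 18 ≡ Thursday — that's 2193's doomsday.
In August the doomsday date is Aug 8.
Aug 11 is 3 days after Aug 8; 3 mod 7 = 3, so Thursday + 3 = Sunday.

Sunday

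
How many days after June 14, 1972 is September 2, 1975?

1175

Jun 14, 1972 → Jun 14, 1973: 365 days.
Jun 14, 1973 → Jun 14, 1974: 365 days.
Jun 14, 1974 → Jun 14, 1975: 365 days.
Jun 14, 1975 → Jul 14, 1975: 30 days (June has 30).
Jul 14, 1975 → Aug 14, 1975: 31 days (July has 31).
Aug 14, 1975 → Sep 2, 1975: 19 days.
Total: 1175 days.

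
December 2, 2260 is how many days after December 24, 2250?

3631

Dec 24, 2250 → Dec 24, 2251: 365 days.
Dec 24, 2251 → Dec 24, 2252: 366 days (Feb 29, 2252 is in that span).
Dec 24, 2252 → Dec 24, 2253: 365 days.
Dec 24, 2253 → Dec 24, 2254: 365 days.
Dec 24, 2254 → Dec 24, 2255: 365 days.
Dec 24, 2255 → Dec 24, 2256: 366 days (Feb 29, 2256 is in that span).
Dec 24, 2256 → Dec 24, 2257: 365 days.
Dec 24, 2257 → Dec 24, 2258: 365 days.
Dec 24, 2258 → Dec 24, 2259: 365 days.
Dec 24, 2259 → Jan 24, 2260: 31 days (December has 31).
Jan 24, 2260 → Feb 24, 2260: 31 days (January has 31).
Feb 24, 2260 → Mar 24, 2260: 29 days (February has 29).
Mar 24, 2260 → Apr 24, 2260: 31 days (March has 31).
Apr 24, 2260 → May 24, 2260: 30 days (April has 30).
May 24, 2260 → Jun 24, 2260: 31 days (May has 31).
Jun 24, 2260 → Jul 24, 2260: 30 days (June has 30).
Jul 24, 2260 → Aug 24, 2260: 31 days (July has 31).
Aug 24, 2260 → Sep 24, 2260: 31 days (August has 31).
Sep 24, 2260 → Oct 24, 2260: 30 days (September has 30).
Oct 24, 2260 → Nov 24, 2260: 31 days (October has 31).
Nov 24, 2260 → Dec 2, 2260: 8 days.
Total: 3631 days.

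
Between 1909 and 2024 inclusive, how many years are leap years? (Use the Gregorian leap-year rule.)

29

Multiples of 4 in [1909,2024]: 29.
Of those, multiples of 100: 1 (not leap unless ÷400).
Multiples of 400: 1.
Leap years = 29 − 1 + 1 = 29.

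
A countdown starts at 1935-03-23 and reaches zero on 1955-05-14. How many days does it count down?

7357

Mar 23, 1935 → Mar 23, 1936: 366 days (Feb 29, 1936 is in that span).
Mar 23, 1936 → Mar 23, 1937: 365 days.
Mar 23, 1937 → Mar 23, 1938: 365 days.
Mar 23, 1938 → Mar 23, 1939: 365 days.
Mar 23, 1939 → Mar 23, 1940: 366 days (Feb 29, 1940 is in that span).
Mar 23, 1940 → Mar 23, 1941: 365 days.
Mar 23, 1941 → Mar 23, 1942: 365 days.
Mar 23, 1942 → Mar 23, 1943: 365 days.
Mar 23, 1943 → Mar 23, 1944: 366 days (Feb 29, 1944 is in that span).
Mar 23, 1944 → Mar 23, 1945: 365 days.
Mar 23, 1945 → Mar 23, 1946: 365 days.
Mar 23, 1946 → Mar 23, 1947: 365 days.
Mar 23, 1947 → Mar 23, 1948: 366 days (Feb 29, 1948 is in that span).
Mar 23, 1948 → Mar 23, 1949: 365 days.
Mar 23, 1949 → Mar 23, 1950: 365 days.
Mar 23, 1950 → Mar 23, 1951: 365 days.
Mar 23, 1951 → Mar 23, 1952: 366 days (Feb 29, 1952 is in that span).
Mar 23, 1952 → Mar 23, 1953: 365 days.
Mar 23, 1953 → Mar 23, 1954: 365 days.
Mar 23, 1954 → Mar 23, 1955: 365 days.
Mar 23, 1955 → Apr 23, 1955: 31 days (March has 31).
Apr 23, 1955 → May 14, 1955: 21 days.
Total: 7357 days.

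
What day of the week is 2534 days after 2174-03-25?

Friday

First find the weekday of Mar 25, 2174. Doomsday rule: the anchor day for the 2100s is Sunday. For year 74: 74÷12 = 6 r 2, and 2÷4 = 0, so 6+2+0 = 8.
Sunday + 8 ≡ Monday — that's 2174's doomsday.
In March the doomsday date is Mar 14.
Mar 25 is 11 days after Mar 14; 11 mod 7 = 4, so Monday + 4 = Friday.
2534 mod 7 = 0, so 2534 days after a Friday is Friday + 0 = Friday.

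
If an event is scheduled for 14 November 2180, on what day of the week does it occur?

January 1, 2180 is a Saturday.
Jan 1, 2180 → Feb 1, 2180: 31 days (January has 31).
Feb 1, 2180 → Mar 1, 2180: 29 days (February has 29).
Mar 1, 2180 → Apr 1, 2180: 31 days (March has 31).
Apr 1, 2180 → May 1, 2180: 30 days (April has 30).
May 1, 2180 → Jun 1, 2180: 31 days (May has 31).
Jun 1, 2180 → Jul 1, 2180: 30 days (June has 30).
Jul 1, 2180 → Aug 1, 2180: 31 days (July has 31).
Aug 1, 2180 → Sep 1, 2180: 31 days (August has 31).
Sep 1, 2180 → Oct 1, 2180: 30 days (September has 30).
Oct 1, 2180 → Nov 1, 2180: 31 days (October has 31).
Nov 1, 2180 → Nov 14, 2180: 13 days.
Total: 318 days.
318 mod 7 = 3, so Saturday + 3 = Tuesday.

Tuesday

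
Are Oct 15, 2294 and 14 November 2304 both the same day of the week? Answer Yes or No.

From Oct 15, 2294 to Nov 14, 2304 is 3682 days.
3682 mod 7 = 0, so they are the same weekday.
(Oct 15, 2294 is a Monday; Nov 14, 2304 is a Monday.)

Yes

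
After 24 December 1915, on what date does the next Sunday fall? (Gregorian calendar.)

Dec 24, 1915 is a Friday.
From Friday to the next Sunday is 2 days.
Dec 24, 1915 + 2 = Dec 26, 1915.

December 26, 1915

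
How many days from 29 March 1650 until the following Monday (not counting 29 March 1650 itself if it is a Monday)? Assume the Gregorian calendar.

Mar 29, 1650 is a Tuesday.
From Tuesday to the next Monday is 6 days.

6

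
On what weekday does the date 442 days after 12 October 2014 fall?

Monday

Oct 12, 2014 is a Sunday.
442 mod 7 = 1, so 442 days after a Sunday is Sunday + 1 = Monday.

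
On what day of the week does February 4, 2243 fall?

Saturday

Doomsday rule: the anchor day for the 2200s is Friday. For year 43: 43÷12 = 3 r 7, and 7÷4 = 1, so 3+7+1 = 11.
Friday + 11 ≡ Tuesday — that's 2243's doomsday.
In February the doomsday date is Feb 28 (2243 is not a leap year).
Feb 4 is 24 days before Feb 28; 24 mod 7 = 3, so Tuesday − 3 = Saturday.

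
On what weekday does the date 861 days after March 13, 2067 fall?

Mar 13, 2067 is a Sunday.
861 mod 7 = 0, so 861 days after a Sunday is Sunday + 0 = Sunday.

Sunday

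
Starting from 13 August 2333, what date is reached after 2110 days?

+365 (one year) → Aug 13, 2334 (1745 left).
+365 (one year) → Aug 13, 2335 (1380 left).
+366 (one year; includes Feb 29, 2336) → Aug 13, 2336 (1014 left).
+365 (one year) → Aug 13, 2337 (649 left).
+365 (one year) → Aug 13, 2338 (284 left).
Aug has 31 days: +19 → Sep 1, 2338 (265 left).
Sep has 30 days: +30 → Oct 1, 2338 (235 left).
Oct has 31 days: +31 → Nov 1, 2338 (204 left).
Nov has 30 days: +30 → Dec 1, 2338 (174 left).
Dec has 31 days: +31 → Jan 1, 2339 (143 left).
Jan has 31 days: +31 → Feb 1, 2339 (112 left).
Feb has 28 days: +28 → Mar 1, 2339 (84 left).
Mar has 31 days: +31 → Apr 1, 2339 (53 left).
Apr has 30 days: +30 → May 1, 2339 (23 left).
+23 → May 24, 2339.

May 24, 2339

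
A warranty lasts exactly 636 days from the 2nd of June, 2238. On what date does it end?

February 28, 2240

+365 (one year) → Jun 2, 2239 (271 left).
Jun has 30 days: +29 → Jul 1, 2239 (242 left).
Jul has 31 days: +31 → Aug 1, 2239 (211 left).
Aug has 31 days: +31 → Sep 1, 2239 (180 left).
Sep has 30 days: +30 → Oct 1, 2239 (150 left).
Oct has 31 days: +31 → Nov 1, 2239 (119 left).
Nov has 30 days: +30 → Dec 1, 2239 (89 left).
Dec has 31 days: +31 → Jan 1, 2240 (58 left).
Jan has 31 days: +31 → Feb 1, 2240 (27 left).
+27 → Feb 28, 2240.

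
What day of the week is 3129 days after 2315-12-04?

First find the weekday of Dec 4, 2315. Doomsday rule: the anchor day for the 2300s is Wednesday. For year 15: 15÷12 = 1 r 3, and 3÷4 = 0, so 1+3+0 = 4.
Wednesday + 4 ≡ Sunday — that's 2315's doomsday.
In December the doomsday date is Dec 12.
Dec 4 is 8 days before Dec 12; 8 mod 7 = 1, so Sunday − 1 = Saturday.
3129 mod 7 = 0, so 3129 days after a Saturday is Saturday + 0 = Saturday.

Saturday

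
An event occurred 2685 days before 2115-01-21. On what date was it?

September 15, 2107

−365 (one year) → Jan 21, 2114 (2320 left).
−365 (one year) → Jan 21, 2113 (1955 left).
−366 (one year; includes Feb 29, 2112) → Jan 21, 2112 (1589 left).
−365 (one year) → Jan 21, 2111 (1224 left).
−365 (one year) → Jan 21, 2110 (859 left).
−365 (one year) → Jan 21, 2109 (494 left).
−366 (one year; includes Feb 29, 2108) → Jan 21, 2108 (128 left).
−21 → Dec 31, 2107 (end of Dec, 31 days; 107 left).
−31 → Nov 30, 2107 (end of Nov, 30 days; 76 left).
−30 → Oct 31, 2107 (end of Oct, 31 days; 46 left).
−31 → Sep 30, 2107 (end of Sep, 30 days; 15 left).
−15 → Sep 15, 2107.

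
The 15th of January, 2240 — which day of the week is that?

Doomsday rule: the anchor day for the 2200s is Friday. For year 40: 40÷12 = 3 r 4, and 4÷4 = 1, so 3+4+1 = 8.
Friday + 8 ≡ Saturday — that's 2240's doomsday.
In January the doomsday date is Jan 4 (2240 is a leap year (divisible by 4)).
Jan 15 is 11 days after Jan 4; 11 mod 7 = 4, so Saturday + 4 = Wednesday.

Wednesday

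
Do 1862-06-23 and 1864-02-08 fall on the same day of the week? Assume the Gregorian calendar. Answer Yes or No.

Yes

From Jun 23, 1862 to Feb 8, 1864 is 595 days.
595 mod 7 = 0, so they are the same weekday.
(Jun 23, 1862 is a Monday; Feb 8, 1864 is a Monday.)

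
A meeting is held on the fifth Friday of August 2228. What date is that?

August 1, 2228 is a Friday.
The first Friday is therefore August 1 (same day).
The fifth Friday is 1 + 4×7 = August 29.

August 29, 2228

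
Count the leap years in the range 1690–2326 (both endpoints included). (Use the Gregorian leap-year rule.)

153

Multiples of 4 in [1690,2326]: 159.
Of those, multiples of 100: 7 (not leap unless ÷400).
Multiples of 400: 1.
Leap years = 159 − 7 + 1 = 153.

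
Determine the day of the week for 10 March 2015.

Tuesday

January 1, 2015 is a Thursday.
Jan 1, 2015 → Feb 1, 2015: 31 days (January has 31).
Feb 1, 2015 → Mar 1, 2015: 28 days (February has 28).
Mar 1, 2015 → Mar 10, 2015: 9 days.
Total: 68 days.
68 mod 7 = 5, so Thursday + 5 = Tuesday.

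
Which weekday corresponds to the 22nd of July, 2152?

Saturday

Doomsday rule: the anchor day for the 2100s is Sunday. For year 52: 52÷12 = 4 r 4, and 4÷4 = 1, so 4+4+1 = 9.
Sunday + 9 ≡ Tuesday — that's 2152's doomsday.
In July the doomsday date is Jul 11.
Jul 22 is 11 days after Jul 11; 11 mod 7 = 4, so Tuesday + 4 = Saturday.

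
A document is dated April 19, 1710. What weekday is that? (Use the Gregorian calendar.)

Doomsday rule: the anchor day for the 1700s is Sunday. For year 10: 10÷12 = 0 r 10, and 10÷4 = 2, so 0+10+2 = 12.
Sunday + 12 ≡ Friday — that's 1710's doomsday.
In April the doomsday date is Apr 4.
Apr 19 is 15 days after Apr 4; 15 mod 7 = 1, so Friday + 1 = Saturday.

Saturday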